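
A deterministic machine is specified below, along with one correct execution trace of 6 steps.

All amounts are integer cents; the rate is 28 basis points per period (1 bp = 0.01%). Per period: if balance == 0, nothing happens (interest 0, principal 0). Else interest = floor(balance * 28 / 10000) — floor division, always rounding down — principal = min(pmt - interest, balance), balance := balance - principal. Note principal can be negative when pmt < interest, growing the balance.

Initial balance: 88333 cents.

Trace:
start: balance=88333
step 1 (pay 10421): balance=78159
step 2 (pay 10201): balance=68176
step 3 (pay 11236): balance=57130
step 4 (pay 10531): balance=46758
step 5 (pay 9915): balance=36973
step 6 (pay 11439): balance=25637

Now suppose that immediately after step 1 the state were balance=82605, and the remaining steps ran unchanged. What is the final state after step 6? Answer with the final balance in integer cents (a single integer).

30148

state after step 1 := balance=82605
step 2 (pay 10201): balance=72635
step 3 (pay 11236): balance=61602
step 4 (pay 10531): balance=51243
step 5 (pay 9915): balance=41471
step 6 (pay 11439): balance=30148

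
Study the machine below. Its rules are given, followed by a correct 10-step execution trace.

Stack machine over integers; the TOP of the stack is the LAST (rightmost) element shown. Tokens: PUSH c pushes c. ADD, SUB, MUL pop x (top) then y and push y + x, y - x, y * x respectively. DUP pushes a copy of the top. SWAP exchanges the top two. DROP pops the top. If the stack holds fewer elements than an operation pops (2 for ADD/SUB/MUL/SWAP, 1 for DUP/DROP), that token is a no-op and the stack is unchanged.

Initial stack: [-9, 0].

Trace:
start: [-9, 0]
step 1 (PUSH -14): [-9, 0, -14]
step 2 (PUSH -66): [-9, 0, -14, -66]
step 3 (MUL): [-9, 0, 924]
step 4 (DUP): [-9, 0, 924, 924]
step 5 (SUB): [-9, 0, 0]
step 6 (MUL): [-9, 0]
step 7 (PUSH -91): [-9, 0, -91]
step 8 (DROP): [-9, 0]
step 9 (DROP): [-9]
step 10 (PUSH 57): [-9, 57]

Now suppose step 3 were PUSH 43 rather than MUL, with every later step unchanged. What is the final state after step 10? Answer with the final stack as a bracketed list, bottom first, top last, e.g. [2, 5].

[-9, 0, -14, 57]

(re-executing from step 3 with the substitution; state before step 3: [-9, 0, -14, -66])
step 3 (PUSH 43): [-9, 0, -14, -66, 43]
step 4 (DUP): [-9, 0, -14, -66, 43, 43]
step 5 (SUB): [-9, 0, -14, -66, 0]
step 6 (MUL): [-9, 0, -14, 0]
step 7 (PUSH -91): [-9, 0, -14, 0, -91]
step 8 (DROP): [-9, 0, -14, 0]
step 9 (DROP): [-9, 0, -14]
step 10 (PUSH 57): [-9, 0, -14, 57]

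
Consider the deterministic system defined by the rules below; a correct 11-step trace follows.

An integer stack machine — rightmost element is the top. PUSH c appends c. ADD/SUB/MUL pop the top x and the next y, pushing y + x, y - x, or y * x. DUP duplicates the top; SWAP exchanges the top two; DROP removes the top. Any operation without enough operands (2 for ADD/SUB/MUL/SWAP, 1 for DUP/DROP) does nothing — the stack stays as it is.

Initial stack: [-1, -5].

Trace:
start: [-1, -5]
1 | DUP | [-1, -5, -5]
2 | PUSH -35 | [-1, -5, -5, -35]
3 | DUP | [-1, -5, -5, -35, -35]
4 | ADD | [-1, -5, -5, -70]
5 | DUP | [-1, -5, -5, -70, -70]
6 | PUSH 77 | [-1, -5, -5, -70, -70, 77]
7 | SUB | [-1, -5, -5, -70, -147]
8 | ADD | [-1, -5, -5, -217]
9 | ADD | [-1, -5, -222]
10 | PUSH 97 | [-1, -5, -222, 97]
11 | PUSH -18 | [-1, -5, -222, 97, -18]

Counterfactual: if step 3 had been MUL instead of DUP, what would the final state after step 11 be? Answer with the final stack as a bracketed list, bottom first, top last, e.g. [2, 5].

(re-executing from step 3 with the substitution; state before step 3: [-1, -5, -5, -35])
3 | MUL | [-1, -5, 175]
4 | ADD | [-1, 170]
5 | DUP | [-1, 170, 170]
6 | PUSH 77 | [-1, 170, 170, 77]
7 | SUB | [-1, 170, 93]
8 | ADD | [-1, 263]
9 | ADD | [262]
10 | PUSH 97 | [262, 97]
11 | PUSH -18 | [262, 97, -18]

[262, 97, -18]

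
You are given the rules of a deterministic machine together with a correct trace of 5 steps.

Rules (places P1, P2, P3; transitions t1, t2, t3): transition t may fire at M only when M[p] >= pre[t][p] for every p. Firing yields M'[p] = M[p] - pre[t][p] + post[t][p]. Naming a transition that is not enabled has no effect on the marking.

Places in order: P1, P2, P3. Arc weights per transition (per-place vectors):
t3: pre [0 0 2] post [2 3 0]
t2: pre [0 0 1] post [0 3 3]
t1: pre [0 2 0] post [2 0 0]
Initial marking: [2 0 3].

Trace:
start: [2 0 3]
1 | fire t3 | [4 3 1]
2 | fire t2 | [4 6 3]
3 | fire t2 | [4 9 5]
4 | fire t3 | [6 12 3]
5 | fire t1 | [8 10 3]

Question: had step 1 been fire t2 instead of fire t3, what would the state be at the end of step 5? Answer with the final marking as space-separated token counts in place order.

6 10 7

(re-executing from step 1 with the substitution; state before step 1: [2 0 3])
1 | fire t2 | [2 3 5]
2 | fire t2 | [2 6 7]
3 | fire t2 | [2 9 9]
4 | fire t3 | [4 12 7]
5 | fire t1 | [6 10 7]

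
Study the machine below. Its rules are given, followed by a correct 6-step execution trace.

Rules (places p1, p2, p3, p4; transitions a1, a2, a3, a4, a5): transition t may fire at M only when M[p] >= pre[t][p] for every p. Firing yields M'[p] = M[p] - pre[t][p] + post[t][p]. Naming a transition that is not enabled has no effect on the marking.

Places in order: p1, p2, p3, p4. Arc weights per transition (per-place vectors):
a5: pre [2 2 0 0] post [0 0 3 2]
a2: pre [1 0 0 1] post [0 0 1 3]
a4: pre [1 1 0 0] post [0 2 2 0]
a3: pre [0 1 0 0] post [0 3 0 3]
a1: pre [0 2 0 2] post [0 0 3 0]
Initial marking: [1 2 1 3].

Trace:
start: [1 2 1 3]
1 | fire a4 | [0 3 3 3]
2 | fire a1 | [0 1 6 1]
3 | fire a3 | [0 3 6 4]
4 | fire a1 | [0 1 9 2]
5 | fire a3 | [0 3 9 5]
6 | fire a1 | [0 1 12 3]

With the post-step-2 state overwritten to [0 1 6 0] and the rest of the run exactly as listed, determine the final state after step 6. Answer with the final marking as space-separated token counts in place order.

0 1 12 2

state after step 2 := [0 1 6 0]
3 | fire a3 | [0 3 6 3]
4 | fire a1 | [0 1 9 1]
5 | fire a3 | [0 3 9 4]
6 | fire a1 | [0 1 12 2]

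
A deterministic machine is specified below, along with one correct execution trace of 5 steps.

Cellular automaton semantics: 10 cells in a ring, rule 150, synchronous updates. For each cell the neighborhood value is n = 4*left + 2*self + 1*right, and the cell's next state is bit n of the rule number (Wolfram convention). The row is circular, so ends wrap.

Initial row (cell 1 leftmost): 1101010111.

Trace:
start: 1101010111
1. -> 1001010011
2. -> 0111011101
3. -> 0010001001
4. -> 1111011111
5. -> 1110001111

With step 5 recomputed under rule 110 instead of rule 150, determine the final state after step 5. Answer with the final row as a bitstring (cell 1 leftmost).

(re-executing step 5 under rule 110; state before step 5: 1111011111)
5. -> 0001110000

0001110000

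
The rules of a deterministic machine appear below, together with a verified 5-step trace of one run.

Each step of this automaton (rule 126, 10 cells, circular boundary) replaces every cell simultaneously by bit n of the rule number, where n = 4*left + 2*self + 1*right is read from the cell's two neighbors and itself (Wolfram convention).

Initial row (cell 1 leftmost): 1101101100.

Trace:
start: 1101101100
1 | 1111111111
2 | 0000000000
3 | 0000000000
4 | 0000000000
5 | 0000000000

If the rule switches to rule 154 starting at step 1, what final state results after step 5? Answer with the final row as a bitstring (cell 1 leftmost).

0010111001

(re-executing steps 1..5 under rule 154; state before step 1: 1101101100)
1 | 1001001011
2 | 0110110011
3 | 0100101110
4 | 1011001101
5 | 0010111001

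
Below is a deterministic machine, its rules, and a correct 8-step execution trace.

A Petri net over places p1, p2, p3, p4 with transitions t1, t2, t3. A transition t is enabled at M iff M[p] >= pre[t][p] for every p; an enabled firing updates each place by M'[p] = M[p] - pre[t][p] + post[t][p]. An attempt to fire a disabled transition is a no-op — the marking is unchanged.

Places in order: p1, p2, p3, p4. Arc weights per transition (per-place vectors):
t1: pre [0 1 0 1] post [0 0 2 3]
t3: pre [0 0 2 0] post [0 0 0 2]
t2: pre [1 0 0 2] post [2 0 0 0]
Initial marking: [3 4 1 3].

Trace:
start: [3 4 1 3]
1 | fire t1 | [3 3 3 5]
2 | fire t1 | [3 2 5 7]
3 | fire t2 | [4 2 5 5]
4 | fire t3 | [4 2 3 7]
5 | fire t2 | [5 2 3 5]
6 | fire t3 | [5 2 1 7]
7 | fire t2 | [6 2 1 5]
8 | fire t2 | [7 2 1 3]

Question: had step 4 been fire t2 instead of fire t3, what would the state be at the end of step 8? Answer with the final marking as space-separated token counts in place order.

(re-executing from step 4 with the substitution; state before step 4: [4 2 5 5])
4 | fire t2 | [5 2 5 3]
5 | fire t2 | [6 2 5 1]
6 | fire t3 | [6 2 3 3]
7 | fire t2 | [7 2 3 1]
8 | fire t2 | [7 2 3 1]

7 2 3 1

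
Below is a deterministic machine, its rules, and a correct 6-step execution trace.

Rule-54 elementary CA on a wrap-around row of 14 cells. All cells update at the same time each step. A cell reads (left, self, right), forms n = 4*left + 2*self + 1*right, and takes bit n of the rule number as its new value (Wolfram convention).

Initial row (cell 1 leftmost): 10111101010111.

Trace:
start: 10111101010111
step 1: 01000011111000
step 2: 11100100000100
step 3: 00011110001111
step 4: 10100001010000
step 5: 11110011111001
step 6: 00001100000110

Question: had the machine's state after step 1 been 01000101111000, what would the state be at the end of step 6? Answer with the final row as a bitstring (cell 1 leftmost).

state after step 1 := 01000101111000
step 2: 11101110000100
step 3: 00010001001111
step 4: 10111011110000
step 5: 11000100001001
step 6: 00101110011110

00101110011110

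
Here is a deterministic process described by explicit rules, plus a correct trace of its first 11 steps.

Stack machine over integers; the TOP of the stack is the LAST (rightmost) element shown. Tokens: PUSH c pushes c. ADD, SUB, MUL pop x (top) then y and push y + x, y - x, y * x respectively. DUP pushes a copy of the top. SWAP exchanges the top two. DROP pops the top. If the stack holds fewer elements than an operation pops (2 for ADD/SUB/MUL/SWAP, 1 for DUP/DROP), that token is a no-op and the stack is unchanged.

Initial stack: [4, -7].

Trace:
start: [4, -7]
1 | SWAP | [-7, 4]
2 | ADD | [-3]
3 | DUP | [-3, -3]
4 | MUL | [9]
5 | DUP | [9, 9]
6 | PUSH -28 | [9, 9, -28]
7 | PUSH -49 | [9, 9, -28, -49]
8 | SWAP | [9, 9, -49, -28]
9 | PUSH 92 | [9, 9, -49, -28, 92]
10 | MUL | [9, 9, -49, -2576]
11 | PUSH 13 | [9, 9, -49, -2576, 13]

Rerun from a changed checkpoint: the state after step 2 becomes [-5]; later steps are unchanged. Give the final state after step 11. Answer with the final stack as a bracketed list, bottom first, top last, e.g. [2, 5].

state after step 2 := [-5]
3 | DUP | [-5, -5]
4 | MUL | [25]
5 | DUP | [25, 25]
6 | PUSH -28 | [25, 25, -28]
7 | PUSH -49 | [25, 25, -28, -49]
8 | SWAP | [25, 25, -49, -28]
9 | PUSH 92 | [25, 25, -49, -28, 92]
10 | MUL | [25, 25, -49, -2576]
11 | PUSH 13 | [25, 25, -49, -2576, 13]

[25, 25, -49, -2576, 13]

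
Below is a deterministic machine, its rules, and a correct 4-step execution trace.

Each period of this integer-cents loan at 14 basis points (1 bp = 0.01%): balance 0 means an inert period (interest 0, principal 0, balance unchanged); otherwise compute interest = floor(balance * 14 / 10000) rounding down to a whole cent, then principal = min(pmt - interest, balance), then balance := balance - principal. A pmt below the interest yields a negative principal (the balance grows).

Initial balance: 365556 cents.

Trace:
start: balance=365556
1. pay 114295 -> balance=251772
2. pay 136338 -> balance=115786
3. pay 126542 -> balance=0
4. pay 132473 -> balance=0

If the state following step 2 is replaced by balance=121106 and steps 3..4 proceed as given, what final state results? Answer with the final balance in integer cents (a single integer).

state after step 2 := balance=121106
3. pay 126542 -> balance=0
4. pay 132473 -> balance=0

0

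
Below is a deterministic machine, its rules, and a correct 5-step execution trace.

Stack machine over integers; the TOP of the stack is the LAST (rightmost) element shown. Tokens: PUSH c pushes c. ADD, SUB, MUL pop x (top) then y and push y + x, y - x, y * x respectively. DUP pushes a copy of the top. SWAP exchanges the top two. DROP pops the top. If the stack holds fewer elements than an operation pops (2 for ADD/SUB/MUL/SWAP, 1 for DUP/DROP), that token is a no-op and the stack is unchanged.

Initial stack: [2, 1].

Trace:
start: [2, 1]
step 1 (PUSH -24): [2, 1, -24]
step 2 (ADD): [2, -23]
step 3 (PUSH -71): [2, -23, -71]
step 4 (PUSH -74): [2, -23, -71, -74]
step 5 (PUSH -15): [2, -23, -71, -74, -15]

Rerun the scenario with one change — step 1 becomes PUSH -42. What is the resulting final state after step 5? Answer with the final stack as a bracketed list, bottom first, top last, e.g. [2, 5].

[2, -41, -71, -74, -15]

(re-executing from step 1 with the substitution; state before step 1: [2, 1])
step 1 (PUSH -42): [2, 1, -42]
step 2 (ADD): [2, -41]
step 3 (PUSH -71): [2, -41, -71]
step 4 (PUSH -74): [2, -41, -71, -74]
step 5 (PUSH -15): [2, -41, -71, -74, -15]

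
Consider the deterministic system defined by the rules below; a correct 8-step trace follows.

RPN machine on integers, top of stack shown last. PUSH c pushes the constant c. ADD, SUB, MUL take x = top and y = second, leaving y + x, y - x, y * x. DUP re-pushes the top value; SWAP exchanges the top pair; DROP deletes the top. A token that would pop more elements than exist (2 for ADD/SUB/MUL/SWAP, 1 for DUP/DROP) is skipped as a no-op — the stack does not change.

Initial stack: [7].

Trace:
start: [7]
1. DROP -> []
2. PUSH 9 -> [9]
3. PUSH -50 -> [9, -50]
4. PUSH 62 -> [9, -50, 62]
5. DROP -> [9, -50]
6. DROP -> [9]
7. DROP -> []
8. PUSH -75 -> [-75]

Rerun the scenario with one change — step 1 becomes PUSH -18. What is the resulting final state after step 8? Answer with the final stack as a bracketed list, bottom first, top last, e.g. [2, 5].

[7, -18, -75]

(re-executing from step 1 with the substitution; state before step 1: [7])
1. PUSH -18 -> [7, -18]
2. PUSH 9 -> [7, -18, 9]
3. PUSH -50 -> [7, -18, 9, -50]
4. PUSH 62 -> [7, -18, 9, -50, 62]
5. DROP -> [7, -18, 9, -50]
6. DROP -> [7, -18, 9]
7. DROP -> [7, -18]
8. PUSH -75 -> [7, -18, -75]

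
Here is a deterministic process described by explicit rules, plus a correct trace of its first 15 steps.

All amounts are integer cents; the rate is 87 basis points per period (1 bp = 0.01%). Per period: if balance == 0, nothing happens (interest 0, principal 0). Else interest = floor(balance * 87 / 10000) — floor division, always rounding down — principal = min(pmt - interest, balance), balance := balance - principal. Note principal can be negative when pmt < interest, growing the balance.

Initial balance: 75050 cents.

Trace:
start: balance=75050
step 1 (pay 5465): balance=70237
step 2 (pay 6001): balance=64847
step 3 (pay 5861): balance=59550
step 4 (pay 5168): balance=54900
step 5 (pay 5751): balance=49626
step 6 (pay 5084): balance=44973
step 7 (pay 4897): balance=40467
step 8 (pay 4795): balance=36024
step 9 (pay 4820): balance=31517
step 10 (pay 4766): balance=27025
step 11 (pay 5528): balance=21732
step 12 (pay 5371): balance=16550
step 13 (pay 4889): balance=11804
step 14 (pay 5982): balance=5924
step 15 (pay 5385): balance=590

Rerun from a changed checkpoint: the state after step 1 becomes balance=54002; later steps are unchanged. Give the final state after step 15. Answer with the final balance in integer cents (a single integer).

0

state after step 1 := balance=54002
step 2 (pay 6001): balance=48470
step 3 (pay 5861): balance=43030
step 4 (pay 5168): balance=38236
step 5 (pay 5751): balance=32817
step 6 (pay 5084): balance=28018
step 7 (pay 4897): balance=23364
step 8 (pay 4795): balance=18772
step 9 (pay 4820): balance=14115
step 10 (pay 4766): balance=9471
step 11 (pay 5528): balance=4025
step 12 (pay 5371): balance=0
step 13 (pay 4889): balance=0
step 14 (pay 5982): balance=0
step 15 (pay 5385): balance=0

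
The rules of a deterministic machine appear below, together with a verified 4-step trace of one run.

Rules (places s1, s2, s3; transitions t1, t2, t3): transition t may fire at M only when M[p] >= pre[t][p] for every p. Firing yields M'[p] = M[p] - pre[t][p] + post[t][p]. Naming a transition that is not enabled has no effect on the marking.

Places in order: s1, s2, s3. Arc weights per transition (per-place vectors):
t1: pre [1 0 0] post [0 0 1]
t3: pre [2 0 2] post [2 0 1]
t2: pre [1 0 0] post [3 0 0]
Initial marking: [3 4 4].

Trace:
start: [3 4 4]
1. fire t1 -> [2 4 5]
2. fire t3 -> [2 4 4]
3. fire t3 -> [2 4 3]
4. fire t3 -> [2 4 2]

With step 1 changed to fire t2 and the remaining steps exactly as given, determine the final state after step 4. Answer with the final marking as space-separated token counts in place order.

(re-executing from step 1 with the substitution; state before step 1: [3 4 4])
1. fire t2 -> [5 4 4]
2. fire t3 -> [5 4 3]
3. fire t3 -> [5 4 2]
4. fire t3 -> [5 4 1]

5 4 1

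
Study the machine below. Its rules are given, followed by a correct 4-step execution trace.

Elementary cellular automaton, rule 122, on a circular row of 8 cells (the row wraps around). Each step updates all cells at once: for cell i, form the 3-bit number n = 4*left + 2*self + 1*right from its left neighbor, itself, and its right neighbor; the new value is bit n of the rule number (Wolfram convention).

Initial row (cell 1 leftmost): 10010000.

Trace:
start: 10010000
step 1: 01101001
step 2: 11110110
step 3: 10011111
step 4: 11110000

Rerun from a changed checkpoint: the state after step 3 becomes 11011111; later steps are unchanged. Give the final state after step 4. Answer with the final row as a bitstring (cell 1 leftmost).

state after step 3 := 11011111
step 4: 01110000

01110000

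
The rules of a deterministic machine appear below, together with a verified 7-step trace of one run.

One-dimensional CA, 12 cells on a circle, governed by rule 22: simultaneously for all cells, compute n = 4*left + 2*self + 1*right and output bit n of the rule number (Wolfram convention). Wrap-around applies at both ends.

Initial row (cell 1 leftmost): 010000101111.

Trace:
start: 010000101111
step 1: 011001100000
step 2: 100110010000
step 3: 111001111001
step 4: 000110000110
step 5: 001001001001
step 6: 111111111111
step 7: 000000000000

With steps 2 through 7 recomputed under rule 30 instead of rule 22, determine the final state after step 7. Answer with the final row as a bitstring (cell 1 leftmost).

(re-executing steps 2..7 under rule 30; state before step 2: 011001100000)
step 2: 110111010000
step 3: 100100011001
step 4: 011110110111
step 5: 010000100100
step 6: 111001111110
step 7: 100111000000

100111000000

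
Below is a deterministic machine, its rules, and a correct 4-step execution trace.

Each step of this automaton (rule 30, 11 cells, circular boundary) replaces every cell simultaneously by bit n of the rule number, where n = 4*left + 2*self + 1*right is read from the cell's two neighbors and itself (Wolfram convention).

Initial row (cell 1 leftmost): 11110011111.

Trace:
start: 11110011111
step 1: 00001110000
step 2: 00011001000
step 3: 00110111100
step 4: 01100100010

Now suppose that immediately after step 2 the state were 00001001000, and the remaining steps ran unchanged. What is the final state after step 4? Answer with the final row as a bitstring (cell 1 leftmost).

00110000010

state after step 2 := 00001001000
step 3: 00011111100
step 4: 00110000010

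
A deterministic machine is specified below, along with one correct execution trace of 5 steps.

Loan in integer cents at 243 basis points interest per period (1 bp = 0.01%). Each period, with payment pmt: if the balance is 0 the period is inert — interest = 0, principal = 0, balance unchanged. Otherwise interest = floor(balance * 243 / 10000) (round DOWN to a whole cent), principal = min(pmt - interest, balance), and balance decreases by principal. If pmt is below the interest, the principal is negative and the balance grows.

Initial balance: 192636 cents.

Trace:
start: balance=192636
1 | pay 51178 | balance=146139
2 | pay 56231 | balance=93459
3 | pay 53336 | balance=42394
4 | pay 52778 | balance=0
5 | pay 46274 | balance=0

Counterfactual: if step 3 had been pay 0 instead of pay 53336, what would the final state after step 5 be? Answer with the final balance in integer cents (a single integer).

(re-executing from step 3 with the substitution; state before step 3: balance=93459)
3 | pay 0 | balance=95730
4 | pay 52778 | balance=45278
5 | pay 46274 | balance=104

104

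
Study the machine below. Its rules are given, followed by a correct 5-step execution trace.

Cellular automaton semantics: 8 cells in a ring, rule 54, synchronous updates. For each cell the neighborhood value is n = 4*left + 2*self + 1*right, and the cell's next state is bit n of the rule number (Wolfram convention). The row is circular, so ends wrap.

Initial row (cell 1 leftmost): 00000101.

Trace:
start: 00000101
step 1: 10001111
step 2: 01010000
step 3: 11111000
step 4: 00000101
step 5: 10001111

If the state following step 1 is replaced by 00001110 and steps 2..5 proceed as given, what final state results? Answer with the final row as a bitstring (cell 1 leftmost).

state after step 1 := 00001110
step 2: 00010001
step 3: 10111011
step 4: 01000100
step 5: 11101110

11101110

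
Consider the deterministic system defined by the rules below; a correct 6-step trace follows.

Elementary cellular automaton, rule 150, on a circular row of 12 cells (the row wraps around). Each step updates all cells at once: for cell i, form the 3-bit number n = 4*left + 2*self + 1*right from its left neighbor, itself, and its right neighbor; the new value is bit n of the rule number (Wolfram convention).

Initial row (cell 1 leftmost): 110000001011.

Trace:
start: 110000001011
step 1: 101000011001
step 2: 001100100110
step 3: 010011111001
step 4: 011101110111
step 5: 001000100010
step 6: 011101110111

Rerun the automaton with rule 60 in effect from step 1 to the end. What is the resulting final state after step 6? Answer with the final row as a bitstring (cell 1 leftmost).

(re-executing steps 1..6 under rule 60; state before step 1: 110000001011)
step 1: 001000001110
step 2: 001100001001
step 3: 101010001101
step 4: 011111001011
step 5: 110000101110
step 6: 101000111001

101000111001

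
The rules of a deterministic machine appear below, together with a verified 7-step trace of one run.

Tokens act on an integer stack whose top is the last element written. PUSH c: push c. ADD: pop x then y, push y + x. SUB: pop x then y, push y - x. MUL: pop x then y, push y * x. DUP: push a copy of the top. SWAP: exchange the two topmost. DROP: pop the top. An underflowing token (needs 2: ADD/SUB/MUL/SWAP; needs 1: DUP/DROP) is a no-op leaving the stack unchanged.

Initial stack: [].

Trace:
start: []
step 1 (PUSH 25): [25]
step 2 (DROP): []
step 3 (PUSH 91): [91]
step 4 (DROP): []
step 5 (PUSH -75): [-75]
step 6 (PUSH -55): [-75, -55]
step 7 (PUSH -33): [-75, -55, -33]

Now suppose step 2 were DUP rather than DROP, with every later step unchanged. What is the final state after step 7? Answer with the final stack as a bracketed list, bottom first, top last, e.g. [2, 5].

(re-executing from step 2 with the substitution; state before step 2: [25])
step 2 (DUP): [25, 25]
step 3 (PUSH 91): [25, 25, 91]
step 4 (DROP): [25, 25]
step 5 (PUSH -75): [25, 25, -75]
step 6 (PUSH -55): [25, 25, -75, -55]
step 7 (PUSH -33): [25, 25, -75, -55, -33]

[25, 25, -75, -55, -33]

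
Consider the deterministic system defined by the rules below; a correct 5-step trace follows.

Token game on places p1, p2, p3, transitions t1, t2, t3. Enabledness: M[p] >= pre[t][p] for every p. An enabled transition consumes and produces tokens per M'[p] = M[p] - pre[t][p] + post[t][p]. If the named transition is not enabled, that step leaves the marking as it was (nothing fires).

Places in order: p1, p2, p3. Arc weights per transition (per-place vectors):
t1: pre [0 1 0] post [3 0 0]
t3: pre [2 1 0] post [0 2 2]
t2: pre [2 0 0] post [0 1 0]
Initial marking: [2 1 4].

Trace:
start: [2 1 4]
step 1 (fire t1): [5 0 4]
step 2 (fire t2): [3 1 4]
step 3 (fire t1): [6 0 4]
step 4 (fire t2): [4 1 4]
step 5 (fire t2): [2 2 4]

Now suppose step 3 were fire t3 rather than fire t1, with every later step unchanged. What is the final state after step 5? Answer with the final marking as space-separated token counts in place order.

(re-executing from step 3 with the substitution; state before step 3: [3 1 4])
step 3 (fire t3): [1 2 6]
step 4 (fire t2): [1 2 6]
step 5 (fire t2): [1 2 6]

1 2 6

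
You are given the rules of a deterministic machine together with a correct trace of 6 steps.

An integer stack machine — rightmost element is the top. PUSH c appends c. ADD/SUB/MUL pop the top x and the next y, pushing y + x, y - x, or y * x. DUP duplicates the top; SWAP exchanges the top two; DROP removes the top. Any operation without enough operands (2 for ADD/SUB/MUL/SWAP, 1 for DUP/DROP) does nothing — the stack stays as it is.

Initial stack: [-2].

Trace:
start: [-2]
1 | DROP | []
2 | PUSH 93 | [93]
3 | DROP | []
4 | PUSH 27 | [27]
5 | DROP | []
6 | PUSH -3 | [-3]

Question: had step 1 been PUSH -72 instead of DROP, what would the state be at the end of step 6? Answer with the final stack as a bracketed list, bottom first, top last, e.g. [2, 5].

[-2, -72, -3]

(re-executing from step 1 with the substitution; state before step 1: [-2])
1 | PUSH -72 | [-2, -72]
2 | PUSH 93 | [-2, -72, 93]
3 | DROP | [-2, -72]
4 | PUSH 27 | [-2, -72, 27]
5 | DROP | [-2, -72]
6 | PUSH -3 | [-2, -72, -3]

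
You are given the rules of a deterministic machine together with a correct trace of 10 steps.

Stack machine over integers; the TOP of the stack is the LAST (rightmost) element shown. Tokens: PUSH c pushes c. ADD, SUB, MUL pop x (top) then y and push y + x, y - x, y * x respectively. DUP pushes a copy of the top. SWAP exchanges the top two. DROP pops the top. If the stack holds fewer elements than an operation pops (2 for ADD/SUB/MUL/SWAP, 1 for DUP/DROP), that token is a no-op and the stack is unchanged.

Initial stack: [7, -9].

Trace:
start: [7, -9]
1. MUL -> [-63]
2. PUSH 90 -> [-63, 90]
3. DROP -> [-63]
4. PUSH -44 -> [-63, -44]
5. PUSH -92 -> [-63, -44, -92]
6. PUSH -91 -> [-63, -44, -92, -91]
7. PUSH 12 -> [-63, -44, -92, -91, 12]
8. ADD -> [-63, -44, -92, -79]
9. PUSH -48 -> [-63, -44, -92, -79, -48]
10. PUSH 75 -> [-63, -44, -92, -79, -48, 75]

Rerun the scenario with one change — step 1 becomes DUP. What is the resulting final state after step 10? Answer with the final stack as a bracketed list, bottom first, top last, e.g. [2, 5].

[7, -9, -9, -44, -92, -79, -48, 75]

(re-executing from step 1 with the substitution; state before step 1: [7, -9])
1. DUP -> [7, -9, -9]
2. PUSH 90 -> [7, -9, -9, 90]
3. DROP -> [7, -9, -9]
4. PUSH -44 -> [7, -9, -9, -44]
5. PUSH -92 -> [7, -9, -9, -44, -92]
6. PUSH -91 -> [7, -9, -9, -44, -92, -91]
7. PUSH 12 -> [7, -9, -9, -44, -92, -91, 12]
8. ADD -> [7, -9, -9, -44, -92, -79]
9. PUSH -48 -> [7, -9, -9, -44, -92, -79, -48]
10. PUSH 75 -> [7, -9, -9, -44, -92, -79, -48, 75]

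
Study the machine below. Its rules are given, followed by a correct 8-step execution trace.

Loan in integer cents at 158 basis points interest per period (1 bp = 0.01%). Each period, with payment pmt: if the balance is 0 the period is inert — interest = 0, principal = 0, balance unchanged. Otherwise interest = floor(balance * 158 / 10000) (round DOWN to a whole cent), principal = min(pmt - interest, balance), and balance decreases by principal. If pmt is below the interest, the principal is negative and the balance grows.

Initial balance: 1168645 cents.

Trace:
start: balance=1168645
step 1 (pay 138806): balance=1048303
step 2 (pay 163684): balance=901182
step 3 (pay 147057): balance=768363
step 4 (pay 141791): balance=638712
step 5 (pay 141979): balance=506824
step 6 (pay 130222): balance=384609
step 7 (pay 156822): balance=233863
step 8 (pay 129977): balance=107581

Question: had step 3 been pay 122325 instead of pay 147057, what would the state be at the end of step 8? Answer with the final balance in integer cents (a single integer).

(re-executing from step 3 with the substitution; state before step 3: balance=901182)
step 3 (pay 122325): balance=793095
step 4 (pay 141791): balance=663834
step 5 (pay 141979): balance=532343
step 6 (pay 130222): balance=410532
step 7 (pay 156822): balance=260196
step 8 (pay 129977): balance=134330

134330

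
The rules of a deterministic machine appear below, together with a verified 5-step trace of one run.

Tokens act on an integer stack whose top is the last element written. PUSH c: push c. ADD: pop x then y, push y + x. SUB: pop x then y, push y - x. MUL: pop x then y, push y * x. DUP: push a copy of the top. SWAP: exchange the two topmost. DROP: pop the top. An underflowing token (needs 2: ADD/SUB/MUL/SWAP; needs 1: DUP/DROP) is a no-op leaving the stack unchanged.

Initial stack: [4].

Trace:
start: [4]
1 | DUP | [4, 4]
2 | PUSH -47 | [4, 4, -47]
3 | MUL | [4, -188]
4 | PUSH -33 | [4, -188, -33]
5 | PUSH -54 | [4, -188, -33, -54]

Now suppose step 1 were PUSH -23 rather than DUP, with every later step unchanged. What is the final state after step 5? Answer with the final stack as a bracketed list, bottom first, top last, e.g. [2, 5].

(re-executing from step 1 with the substitution; state before step 1: [4])
1 | PUSH -23 | [4, -23]
2 | PUSH -47 | [4, -23, -47]
3 | MUL | [4, 1081]
4 | PUSH -33 | [4, 1081, -33]
5 | PUSH -54 | [4, 1081, -33, -54]

[4, 1081, -33, -54]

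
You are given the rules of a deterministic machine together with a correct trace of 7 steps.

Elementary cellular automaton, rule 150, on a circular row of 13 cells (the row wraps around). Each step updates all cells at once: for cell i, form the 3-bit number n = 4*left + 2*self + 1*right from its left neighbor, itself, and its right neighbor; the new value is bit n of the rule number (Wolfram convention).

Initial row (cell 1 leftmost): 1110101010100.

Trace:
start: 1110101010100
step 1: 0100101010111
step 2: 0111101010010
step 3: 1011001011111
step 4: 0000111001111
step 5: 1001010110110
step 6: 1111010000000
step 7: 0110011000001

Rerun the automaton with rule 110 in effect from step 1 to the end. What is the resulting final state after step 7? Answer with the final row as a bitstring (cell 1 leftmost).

(re-executing steps 1..7 under rule 110; state before step 1: 1110101010100)
step 1: 1011111111101
step 2: 1110000000111
step 3: 0010000001100
step 4: 0110000011100
step 5: 1110000110100
step 6: 1010001111101
step 7: 1110011000111

1110011000111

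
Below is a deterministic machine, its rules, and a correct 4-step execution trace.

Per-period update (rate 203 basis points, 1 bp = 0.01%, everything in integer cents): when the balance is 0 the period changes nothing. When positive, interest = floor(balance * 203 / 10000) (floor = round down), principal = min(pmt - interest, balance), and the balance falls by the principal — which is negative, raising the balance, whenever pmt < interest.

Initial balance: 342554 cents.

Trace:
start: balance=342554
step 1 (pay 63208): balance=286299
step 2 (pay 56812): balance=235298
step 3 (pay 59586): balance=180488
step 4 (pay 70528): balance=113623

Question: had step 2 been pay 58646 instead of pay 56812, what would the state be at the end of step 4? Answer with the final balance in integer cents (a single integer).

111714

(re-executing from step 2 with the substitution; state before step 2: balance=286299)
step 2 (pay 58646): balance=233464
step 3 (pay 59586): balance=178617
step 4 (pay 70528): balance=111714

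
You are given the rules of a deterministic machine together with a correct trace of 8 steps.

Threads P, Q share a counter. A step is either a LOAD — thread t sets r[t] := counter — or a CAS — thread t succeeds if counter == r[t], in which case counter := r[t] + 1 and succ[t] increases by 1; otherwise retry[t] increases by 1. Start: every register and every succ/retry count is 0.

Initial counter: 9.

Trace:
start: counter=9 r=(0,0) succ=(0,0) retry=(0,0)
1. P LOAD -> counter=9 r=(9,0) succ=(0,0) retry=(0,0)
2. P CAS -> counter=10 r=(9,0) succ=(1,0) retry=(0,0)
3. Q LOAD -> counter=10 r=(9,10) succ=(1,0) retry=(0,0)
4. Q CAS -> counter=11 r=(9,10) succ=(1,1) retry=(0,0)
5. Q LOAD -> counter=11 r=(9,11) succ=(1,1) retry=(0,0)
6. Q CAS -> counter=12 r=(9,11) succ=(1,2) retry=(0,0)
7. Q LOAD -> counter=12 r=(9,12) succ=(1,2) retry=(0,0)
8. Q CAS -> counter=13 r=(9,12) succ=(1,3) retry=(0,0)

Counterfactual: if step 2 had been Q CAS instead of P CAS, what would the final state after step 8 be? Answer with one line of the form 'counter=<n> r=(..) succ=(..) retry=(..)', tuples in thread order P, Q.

counter=12 r=(9,11) succ=(0,3) retry=(0,1)

(re-executing from step 2 with the substitution; state before step 2: counter=9 r=(9,0) succ=(0,0) retry=(0,0))
2. Q CAS -> counter=9 r=(9,0) succ=(0,0) retry=(0,1)
3. Q LOAD -> counter=9 r=(9,9) succ=(0,0) retry=(0,1)
4. Q CAS -> counter=10 r=(9,9) succ=(0,1) retry=(0,1)
5. Q LOAD -> counter=10 r=(9,10) succ=(0,1) retry=(0,1)
6. Q CAS -> counter=11 r=(9,10) succ=(0,2) retry=(0,1)
7. Q LOAD -> counter=11 r=(9,11) succ=(0,2) retry=(0,1)
8. Q CAS -> counter=12 r=(9,11) succ=(0,3) retry=(0,1)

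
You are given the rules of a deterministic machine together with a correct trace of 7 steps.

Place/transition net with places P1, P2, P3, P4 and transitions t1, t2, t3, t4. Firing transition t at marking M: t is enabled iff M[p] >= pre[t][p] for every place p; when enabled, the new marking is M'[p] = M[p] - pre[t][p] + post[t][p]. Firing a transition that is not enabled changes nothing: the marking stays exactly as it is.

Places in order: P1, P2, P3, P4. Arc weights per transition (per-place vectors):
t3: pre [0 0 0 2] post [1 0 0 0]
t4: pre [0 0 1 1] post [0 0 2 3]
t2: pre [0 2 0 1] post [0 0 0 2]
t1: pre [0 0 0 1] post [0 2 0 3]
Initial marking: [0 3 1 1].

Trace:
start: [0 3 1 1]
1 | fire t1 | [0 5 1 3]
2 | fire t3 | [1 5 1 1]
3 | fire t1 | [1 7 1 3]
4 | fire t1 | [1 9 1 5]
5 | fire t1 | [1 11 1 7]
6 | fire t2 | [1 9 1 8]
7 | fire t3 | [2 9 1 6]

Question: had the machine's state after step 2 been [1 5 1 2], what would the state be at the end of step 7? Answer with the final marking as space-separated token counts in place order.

state after step 2 := [1 5 1 2]
3 | fire t1 | [1 7 1 4]
4 | fire t1 | [1 9 1 6]
5 | fire t1 | [1 11 1 8]
6 | fire t2 | [1 9 1 9]
7 | fire t3 | [2 9 1 7]

2 9 1 7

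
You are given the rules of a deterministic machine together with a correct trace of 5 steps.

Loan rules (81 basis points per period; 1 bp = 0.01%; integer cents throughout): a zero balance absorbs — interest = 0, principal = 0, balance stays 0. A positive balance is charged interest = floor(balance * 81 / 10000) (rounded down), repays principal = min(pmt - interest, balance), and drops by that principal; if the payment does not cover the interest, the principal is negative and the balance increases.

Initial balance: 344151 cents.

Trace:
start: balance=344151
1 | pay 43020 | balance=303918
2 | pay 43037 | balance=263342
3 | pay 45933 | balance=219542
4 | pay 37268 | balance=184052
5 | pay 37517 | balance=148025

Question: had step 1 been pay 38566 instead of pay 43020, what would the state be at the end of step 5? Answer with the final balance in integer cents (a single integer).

(re-executing from step 1 with the substitution; state before step 1: balance=344151)
1 | pay 38566 | balance=308372
2 | pay 43037 | balance=267832
3 | pay 45933 | balance=224068
4 | pay 37268 | balance=188614
5 | pay 37517 | balance=152624

152624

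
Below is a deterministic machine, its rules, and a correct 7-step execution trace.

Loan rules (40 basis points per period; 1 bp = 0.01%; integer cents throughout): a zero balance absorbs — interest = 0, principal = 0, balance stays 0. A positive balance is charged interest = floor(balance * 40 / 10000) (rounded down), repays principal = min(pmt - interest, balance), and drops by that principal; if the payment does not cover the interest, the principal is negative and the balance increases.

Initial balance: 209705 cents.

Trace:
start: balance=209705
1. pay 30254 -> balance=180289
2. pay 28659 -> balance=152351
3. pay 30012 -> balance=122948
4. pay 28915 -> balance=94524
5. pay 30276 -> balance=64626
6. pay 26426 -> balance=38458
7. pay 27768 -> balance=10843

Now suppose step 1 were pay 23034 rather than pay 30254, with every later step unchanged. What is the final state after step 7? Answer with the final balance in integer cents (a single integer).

(re-executing from step 1 with the substitution; state before step 1: balance=209705)
1. pay 23034 -> balance=187509
2. pay 28659 -> balance=159600
3. pay 30012 -> balance=130226
4. pay 28915 -> balance=101831
5. pay 30276 -> balance=71962
6. pay 26426 -> balance=45823
7. pay 27768 -> balance=18238

18238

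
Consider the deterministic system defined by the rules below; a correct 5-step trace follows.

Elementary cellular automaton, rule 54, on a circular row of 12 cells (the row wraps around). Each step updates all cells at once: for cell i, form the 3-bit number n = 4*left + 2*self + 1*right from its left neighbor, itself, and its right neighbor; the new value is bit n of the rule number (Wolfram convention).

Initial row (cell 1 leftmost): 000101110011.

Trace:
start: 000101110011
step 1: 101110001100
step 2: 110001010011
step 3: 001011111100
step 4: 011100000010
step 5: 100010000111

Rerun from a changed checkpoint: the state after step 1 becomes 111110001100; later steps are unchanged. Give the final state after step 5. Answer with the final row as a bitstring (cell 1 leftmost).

001110000100

state after step 1 := 111110001100
step 2: 000001010011
step 3: 100011111100
step 4: 110100000011
step 5: 001110000100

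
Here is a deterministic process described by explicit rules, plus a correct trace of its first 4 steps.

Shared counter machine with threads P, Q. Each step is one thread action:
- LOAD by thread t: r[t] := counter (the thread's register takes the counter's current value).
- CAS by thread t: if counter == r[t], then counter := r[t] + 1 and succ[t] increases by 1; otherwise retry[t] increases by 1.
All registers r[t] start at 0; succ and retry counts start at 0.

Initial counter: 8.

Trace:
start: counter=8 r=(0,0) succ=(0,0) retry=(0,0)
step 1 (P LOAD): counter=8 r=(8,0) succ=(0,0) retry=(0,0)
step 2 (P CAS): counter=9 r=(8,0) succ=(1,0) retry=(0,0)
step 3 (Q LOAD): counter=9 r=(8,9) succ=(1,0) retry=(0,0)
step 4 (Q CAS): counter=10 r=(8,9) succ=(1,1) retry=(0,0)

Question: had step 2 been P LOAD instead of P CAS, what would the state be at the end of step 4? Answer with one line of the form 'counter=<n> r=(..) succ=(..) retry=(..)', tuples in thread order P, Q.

(re-executing from step 2 with the substitution; state before step 2: counter=8 r=(8,0) succ=(0,0) retry=(0,0))
step 2 (P LOAD): counter=8 r=(8,0) succ=(0,0) retry=(0,0)
step 3 (Q LOAD): counter=8 r=(8,8) succ=(0,0) retry=(0,0)
step 4 (Q CAS): counter=9 r=(8,8) succ=(0,1) retry=(0,0)

counter=9 r=(8,8) succ=(0,1) retry=(0,0)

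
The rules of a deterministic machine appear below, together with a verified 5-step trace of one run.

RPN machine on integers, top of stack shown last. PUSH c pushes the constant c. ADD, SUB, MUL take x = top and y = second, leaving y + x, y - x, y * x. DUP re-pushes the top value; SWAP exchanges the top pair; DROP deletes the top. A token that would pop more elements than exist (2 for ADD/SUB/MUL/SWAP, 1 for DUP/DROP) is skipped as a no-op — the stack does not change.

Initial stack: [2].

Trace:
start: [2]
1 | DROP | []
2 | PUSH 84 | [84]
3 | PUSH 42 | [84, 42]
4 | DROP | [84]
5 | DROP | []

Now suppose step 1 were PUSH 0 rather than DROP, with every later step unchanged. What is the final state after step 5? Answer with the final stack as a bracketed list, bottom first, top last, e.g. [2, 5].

[2, 0]

(re-executing from step 1 with the substitution; state before step 1: [2])
1 | PUSH 0 | [2, 0]
2 | PUSH 84 | [2, 0, 84]
3 | PUSH 42 | [2, 0, 84, 42]
4 | DROP | [2, 0, 84]
5 | DROP | [2, 0]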